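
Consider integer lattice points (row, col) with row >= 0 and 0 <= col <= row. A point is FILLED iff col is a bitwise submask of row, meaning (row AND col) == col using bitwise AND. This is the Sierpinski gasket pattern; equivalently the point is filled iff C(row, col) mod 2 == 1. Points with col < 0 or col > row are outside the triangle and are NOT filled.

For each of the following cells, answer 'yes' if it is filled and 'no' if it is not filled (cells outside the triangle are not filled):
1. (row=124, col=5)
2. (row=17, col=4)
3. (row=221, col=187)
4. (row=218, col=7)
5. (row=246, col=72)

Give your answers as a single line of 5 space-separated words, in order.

Answer: no no no no no

Derivation:
(124,5): row=0b1111100, col=0b101, row AND col = 0b100 = 4; 4 != 5 -> empty
(17,4): row=0b10001, col=0b100, row AND col = 0b0 = 0; 0 != 4 -> empty
(221,187): row=0b11011101, col=0b10111011, row AND col = 0b10011001 = 153; 153 != 187 -> empty
(218,7): row=0b11011010, col=0b111, row AND col = 0b10 = 2; 2 != 7 -> empty
(246,72): row=0b11110110, col=0b1001000, row AND col = 0b1000000 = 64; 64 != 72 -> empty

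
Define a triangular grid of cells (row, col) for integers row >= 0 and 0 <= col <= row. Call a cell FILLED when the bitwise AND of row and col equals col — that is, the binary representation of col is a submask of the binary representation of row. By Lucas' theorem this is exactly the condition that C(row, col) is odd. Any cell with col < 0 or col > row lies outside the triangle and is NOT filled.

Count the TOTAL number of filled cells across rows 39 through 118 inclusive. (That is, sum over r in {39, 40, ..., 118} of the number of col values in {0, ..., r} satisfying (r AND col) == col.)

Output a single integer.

Answer: 1410

Derivation:
r39=100111 pc4: +16 =16
r40=101000 pc2: +4 =20
r41=101001 pc3: +8 =28
r42=101010 pc3: +8 =36
r43=101011 pc4: +16 =52
r44=101100 pc3: +8 =60
r45=101101 pc4: +16 =76
r46=101110 pc4: +16 =92
r47=101111 pc5: +32 =124
r48=110000 pc2: +4 =128
r49=110001 pc3: +8 =136
r50=110010 pc3: +8 =144
r51=110011 pc4: +16 =160
r52=110100 pc3: +8 =168
r53=110101 pc4: +16 =184
r54=110110 pc4: +16 =200
r55=110111 pc5: +32 =232
r56=111000 pc3: +8 =240
r57=111001 pc4: +16 =256
r58=111010 pc4: +16 =272
r59=111011 pc5: +32 =304
r60=111100 pc4: +16 =320
r61=111101 pc5: +32 =352
r62=111110 pc5: +32 =384
r63=111111 pc6: +64 =448
r64=1000000 pc1: +2 =450
r65=1000001 pc2: +4 =454
r66=1000010 pc2: +4 =458
r67=1000011 pc3: +8 =466
r68=1000100 pc2: +4 =470
r69=1000101 pc3: +8 =478
r70=1000110 pc3: +8 =486
r71=1000111 pc4: +16 =502
r72=1001000 pc2: +4 =506
r73=1001001 pc3: +8 =514
r74=1001010 pc3: +8 =522
r75=1001011 pc4: +16 =538
r76=1001100 pc3: +8 =546
r77=1001101 pc4: +16 =562
r78=1001110 pc4: +16 =578
r79=1001111 pc5: +32 =610
r80=1010000 pc2: +4 =614
r81=1010001 pc3: +8 =622
r82=1010010 pc3: +8 =630
r83=1010011 pc4: +16 =646
r84=1010100 pc3: +8 =654
r85=1010101 pc4: +16 =670
r86=1010110 pc4: +16 =686
r87=1010111 pc5: +32 =718
r88=1011000 pc3: +8 =726
r89=1011001 pc4: +16 =742
r90=1011010 pc4: +16 =758
r91=1011011 pc5: +32 =790
r92=1011100 pc4: +16 =806
r93=1011101 pc5: +32 =838
r94=1011110 pc5: +32 =870
r95=1011111 pc6: +64 =934
r96=1100000 pc2: +4 =938
r97=1100001 pc3: +8 =946
r98=1100010 pc3: +8 =954
r99=1100011 pc4: +16 =970
r100=1100100 pc3: +8 =978
r101=1100101 pc4: +16 =994
r102=1100110 pc4: +16 =1010
r103=1100111 pc5: +32 =1042
r104=1101000 pc3: +8 =1050
r105=1101001 pc4: +16 =1066
r106=1101010 pc4: +16 =1082
r107=1101011 pc5: +32 =1114
r108=1101100 pc4: +16 =1130
r109=1101101 pc5: +32 =1162
r110=1101110 pc5: +32 =1194
r111=1101111 pc6: +64 =1258
r112=1110000 pc3: +8 =1266
r113=1110001 pc4: +16 =1282
r114=1110010 pc4: +16 =1298
r115=1110011 pc5: +32 =1330
r116=1110100 pc4: +16 =1346
r117=1110101 pc5: +32 =1378
r118=1110110 pc5: +32 =1410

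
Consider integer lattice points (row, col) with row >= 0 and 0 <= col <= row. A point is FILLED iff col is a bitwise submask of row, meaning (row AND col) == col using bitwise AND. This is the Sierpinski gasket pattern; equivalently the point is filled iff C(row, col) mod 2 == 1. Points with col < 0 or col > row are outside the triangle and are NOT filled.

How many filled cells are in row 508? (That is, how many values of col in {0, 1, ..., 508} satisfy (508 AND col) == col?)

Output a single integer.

Answer: 128

Derivation:
508 in binary = 111111100
popcount(508) = number of 1-bits in 111111100 = 7
A col c satisfies (508 AND c) == c iff every set bit of c is also set in 508; each of the 7 set bits of 508 can independently be on or off in c.
count = 2^7 = 128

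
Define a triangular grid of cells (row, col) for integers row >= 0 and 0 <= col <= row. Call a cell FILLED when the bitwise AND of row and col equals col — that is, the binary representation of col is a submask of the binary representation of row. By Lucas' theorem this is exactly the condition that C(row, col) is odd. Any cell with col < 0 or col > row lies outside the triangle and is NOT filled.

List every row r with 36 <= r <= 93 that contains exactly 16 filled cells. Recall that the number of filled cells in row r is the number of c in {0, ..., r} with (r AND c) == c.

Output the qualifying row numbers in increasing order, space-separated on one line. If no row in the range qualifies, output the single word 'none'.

Answer: 39 43 45 46 51 53 54 57 58 60 71 75 77 78 83 85 86 89 90 92

Derivation:
Row r has 2^popcount(r) filled cells, so we need popcount(r) = log2(16) = 4.
Scan r = 36..93 and keep those with exactly 4 one-bits:
r=36=100100 popcount=2 -> skip
r=37=100101 popcount=3 -> skip
r=38=100110 popcount=3 -> skip
r=39=100111 popcount=4 -> KEEP
r=40=101000 popcount=2 -> skip
r=41=101001 popcount=3 -> skip
r=42=101010 popcount=3 -> skip
r=43=101011 popcount=4 -> KEEP
r=44=101100 popcount=3 -> skip
r=45=101101 popcount=4 -> KEEP
r=46=101110 popcount=4 -> KEEP
r=47=101111 popcount=5 -> skip
r=48=110000 popcount=2 -> skip
r=49=110001 popcount=3 -> skip
r=50=110010 popcount=3 -> skip
r=51=110011 popcount=4 -> KEEP
r=52=110100 popcount=3 -> skip
r=53=110101 popcount=4 -> KEEP
r=54=110110 popcount=4 -> KEEP
r=55=110111 popcount=5 -> skip
r=56=111000 popcount=3 -> skip
r=57=111001 popcount=4 -> KEEP
r=58=111010 popcount=4 -> KEEP
r=59=111011 popcount=5 -> skip
r=60=111100 popcount=4 -> KEEP
r=61=111101 popcount=5 -> skip
r=62=111110 popcount=5 -> skip
r=63=111111 popcount=6 -> skip
r=64=1000000 popcount=1 -> skip
r=65=1000001 popcount=2 -> skip
r=66=1000010 popcount=2 -> skip
r=67=1000011 popcount=3 -> skip
r=68=1000100 popcount=2 -> skip
r=69=1000101 popcount=3 -> skip
r=70=1000110 popcount=3 -> skip
r=71=1000111 popcount=4 -> KEEP
r=72=1001000 popcount=2 -> skip
r=73=1001001 popcount=3 -> skip
r=74=1001010 popcount=3 -> skip
r=75=1001011 popcount=4 -> KEEP
r=76=1001100 popcount=3 -> skip
r=77=1001101 popcount=4 -> KEEP
r=78=1001110 popcount=4 -> KEEP
r=79=1001111 popcount=5 -> skip
r=80=1010000 popcount=2 -> skip
r=81=1010001 popcount=3 -> skip
r=82=1010010 popcount=3 -> skip
r=83=1010011 popcount=4 -> KEEP
r=84=1010100 popcount=3 -> skip
r=85=1010101 popcount=4 -> KEEP
r=86=1010110 popcount=4 -> KEEP
r=87=1010111 popcount=5 -> skip
r=88=1011000 popcount=3 -> skip
r=89=1011001 popcount=4 -> KEEP
r=90=1011010 popcount=4 -> KEEP
r=91=1011011 popcount=5 -> skip
r=92=1011100 popcount=4 -> KEEP
r=93=1011101 popcount=5 -> skip
Kept rows: 39 43 45 46 51 53 54 57 58 60 71 75 77 78 83 85 86 89 90 92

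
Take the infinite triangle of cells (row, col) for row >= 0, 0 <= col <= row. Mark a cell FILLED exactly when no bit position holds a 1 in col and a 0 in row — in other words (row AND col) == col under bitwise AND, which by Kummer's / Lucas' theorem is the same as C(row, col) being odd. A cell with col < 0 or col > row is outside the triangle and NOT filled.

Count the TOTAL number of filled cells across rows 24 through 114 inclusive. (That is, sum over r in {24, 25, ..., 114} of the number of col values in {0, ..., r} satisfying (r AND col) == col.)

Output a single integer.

r24=11000 pc2: +4 =4
r25=11001 pc3: +8 =12
r26=11010 pc3: +8 =20
r27=11011 pc4: +16 =36
r28=11100 pc3: +8 =44
r29=11101 pc4: +16 =60
r30=11110 pc4: +16 =76
r31=11111 pc5: +32 =108
r32=100000 pc1: +2 =110
r33=100001 pc2: +4 =114
r34=100010 pc2: +4 =118
r35=100011 pc3: +8 =126
r36=100100 pc2: +4 =130
r37=100101 pc3: +8 =138
r38=100110 pc3: +8 =146
r39=100111 pc4: +16 =162
r40=101000 pc2: +4 =166
r41=101001 pc3: +8 =174
r42=101010 pc3: +8 =182
r43=101011 pc4: +16 =198
r44=101100 pc3: +8 =206
r45=101101 pc4: +16 =222
r46=101110 pc4: +16 =238
r47=101111 pc5: +32 =270
r48=110000 pc2: +4 =274
r49=110001 pc3: +8 =282
r50=110010 pc3: +8 =290
r51=110011 pc4: +16 =306
r52=110100 pc3: +8 =314
r53=110101 pc4: +16 =330
r54=110110 pc4: +16 =346
r55=110111 pc5: +32 =378
r56=111000 pc3: +8 =386
r57=111001 pc4: +16 =402
r58=111010 pc4: +16 =418
r59=111011 pc5: +32 =450
r60=111100 pc4: +16 =466
r61=111101 pc5: +32 =498
r62=111110 pc5: +32 =530
r63=111111 pc6: +64 =594
r64=1000000 pc1: +2 =596
r65=1000001 pc2: +4 =600
r66=1000010 pc2: +4 =604
r67=1000011 pc3: +8 =612
r68=1000100 pc2: +4 =616
r69=1000101 pc3: +8 =624
r70=1000110 pc3: +8 =632
r71=1000111 pc4: +16 =648
r72=1001000 pc2: +4 =652
r73=1001001 pc3: +8 =660
r74=1001010 pc3: +8 =668
r75=1001011 pc4: +16 =684
r76=1001100 pc3: +8 =692
r77=1001101 pc4: +16 =708
r78=1001110 pc4: +16 =724
r79=1001111 pc5: +32 =756
r80=1010000 pc2: +4 =760
r81=1010001 pc3: +8 =768
r82=1010010 pc3: +8 =776
r83=1010011 pc4: +16 =792
r84=1010100 pc3: +8 =800
r85=1010101 pc4: +16 =816
r86=1010110 pc4: +16 =832
r87=1010111 pc5: +32 =864
r88=1011000 pc3: +8 =872
r89=1011001 pc4: +16 =888
r90=1011010 pc4: +16 =904
r91=1011011 pc5: +32 =936
r92=1011100 pc4: +16 =952
r93=1011101 pc5: +32 =984
r94=1011110 pc5: +32 =1016
r95=1011111 pc6: +64 =1080
r96=1100000 pc2: +4 =1084
r97=1100001 pc3: +8 =1092
r98=1100010 pc3: +8 =1100
r99=1100011 pc4: +16 =1116
r100=1100100 pc3: +8 =1124
r101=1100101 pc4: +16 =1140
r102=1100110 pc4: +16 =1156
r103=1100111 pc5: +32 =1188
r104=1101000 pc3: +8 =1196
r105=1101001 pc4: +16 =1212
r106=1101010 pc4: +16 =1228
r107=1101011 pc5: +32 =1260
r108=1101100 pc4: +16 =1276
r109=1101101 pc5: +32 =1308
r110=1101110 pc5: +32 =1340
r111=1101111 pc6: +64 =1404
r112=1110000 pc3: +8 =1412
r113=1110001 pc4: +16 =1428
r114=1110010 pc4: +16 =1444

Answer: 1444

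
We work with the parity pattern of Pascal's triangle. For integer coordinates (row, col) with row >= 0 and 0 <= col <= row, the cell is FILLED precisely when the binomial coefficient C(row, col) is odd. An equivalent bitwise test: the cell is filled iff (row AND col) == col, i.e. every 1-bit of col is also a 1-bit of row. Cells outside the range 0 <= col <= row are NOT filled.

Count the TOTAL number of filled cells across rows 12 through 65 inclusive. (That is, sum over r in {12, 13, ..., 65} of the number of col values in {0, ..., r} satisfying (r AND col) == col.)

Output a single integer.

Answer: 690

Derivation:
r12=1100 pc2: +4 =4
r13=1101 pc3: +8 =12
r14=1110 pc3: +8 =20
r15=1111 pc4: +16 =36
r16=10000 pc1: +2 =38
r17=10001 pc2: +4 =42
r18=10010 pc2: +4 =46
r19=10011 pc3: +8 =54
r20=10100 pc2: +4 =58
r21=10101 pc3: +8 =66
r22=10110 pc3: +8 =74
r23=10111 pc4: +16 =90
r24=11000 pc2: +4 =94
r25=11001 pc3: +8 =102
r26=11010 pc3: +8 =110
r27=11011 pc4: +16 =126
r28=11100 pc3: +8 =134
r29=11101 pc4: +16 =150
r30=11110 pc4: +16 =166
r31=11111 pc5: +32 =198
r32=100000 pc1: +2 =200
r33=100001 pc2: +4 =204
r34=100010 pc2: +4 =208
r35=100011 pc3: +8 =216
r36=100100 pc2: +4 =220
r37=100101 pc3: +8 =228
r38=100110 pc3: +8 =236
r39=100111 pc4: +16 =252
r40=101000 pc2: +4 =256
r41=101001 pc3: +8 =264
r42=101010 pc3: +8 =272
r43=101011 pc4: +16 =288
r44=101100 pc3: +8 =296
r45=101101 pc4: +16 =312
r46=101110 pc4: +16 =328
r47=101111 pc5: +32 =360
r48=110000 pc2: +4 =364
r49=110001 pc3: +8 =372
r50=110010 pc3: +8 =380
r51=110011 pc4: +16 =396
r52=110100 pc3: +8 =404
r53=110101 pc4: +16 =420
r54=110110 pc4: +16 =436
r55=110111 pc5: +32 =468
r56=111000 pc3: +8 =476
r57=111001 pc4: +16 =492
r58=111010 pc4: +16 =508
r59=111011 pc5: +32 =540
r60=111100 pc4: +16 =556
r61=111101 pc5: +32 =588
r62=111110 pc5: +32 =620
r63=111111 pc6: +64 =684
r64=1000000 pc1: +2 =686
r65=1000001 pc2: +4 =690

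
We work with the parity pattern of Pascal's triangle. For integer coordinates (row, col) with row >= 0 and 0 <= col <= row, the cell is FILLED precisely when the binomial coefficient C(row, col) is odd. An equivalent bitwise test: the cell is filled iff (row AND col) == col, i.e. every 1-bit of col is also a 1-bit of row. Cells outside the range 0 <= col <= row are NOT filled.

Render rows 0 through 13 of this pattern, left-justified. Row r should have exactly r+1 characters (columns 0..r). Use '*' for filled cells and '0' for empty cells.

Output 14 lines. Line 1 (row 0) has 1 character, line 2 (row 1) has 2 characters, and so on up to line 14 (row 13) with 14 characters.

r0=0: *
r1=1: **
r2=10: *0*
r3=11: ****
r4=100: *000*
r5=101: **00**
r6=110: *0*0*0*
r7=111: ********
r8=1000: *0000000*
r9=1001: **000000**
r10=1010: *0*00000*0*
r11=1011: ****0000****
r12=1100: *000*000*000*
r13=1101: **00**00**00**

Answer: *
**
*0*
****
*000*
**00**
*0*0*0*
********
*0000000*
**000000**
*0*00000*0*
****0000****
*000*000*000*
**00**00**00**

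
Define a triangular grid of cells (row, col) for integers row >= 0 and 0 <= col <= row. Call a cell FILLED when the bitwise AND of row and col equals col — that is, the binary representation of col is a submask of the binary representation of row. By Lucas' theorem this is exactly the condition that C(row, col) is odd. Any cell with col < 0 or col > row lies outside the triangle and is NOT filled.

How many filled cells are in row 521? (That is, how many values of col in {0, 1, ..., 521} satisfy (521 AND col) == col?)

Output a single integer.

Answer: 8

Derivation:
521 in binary = 1000001001
popcount(521) = number of 1-bits in 1000001001 = 3
A col c satisfies (521 AND c) == c iff every set bit of c is also set in 521; each of the 3 set bits of 521 can independently be on or off in c.
count = 2^3 = 8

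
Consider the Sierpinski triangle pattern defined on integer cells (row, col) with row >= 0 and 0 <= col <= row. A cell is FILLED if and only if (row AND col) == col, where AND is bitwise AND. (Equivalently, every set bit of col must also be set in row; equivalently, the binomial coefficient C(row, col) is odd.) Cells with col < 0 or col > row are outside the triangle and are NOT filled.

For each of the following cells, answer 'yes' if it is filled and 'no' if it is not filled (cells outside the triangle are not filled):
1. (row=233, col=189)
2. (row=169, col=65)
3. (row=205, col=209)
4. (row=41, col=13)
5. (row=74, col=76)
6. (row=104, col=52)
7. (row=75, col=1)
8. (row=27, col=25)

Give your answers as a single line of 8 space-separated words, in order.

Answer: no no no no no no yes yes

Derivation:
(233,189): row=0b11101001, col=0b10111101, row AND col = 0b10101001 = 169; 169 != 189 -> empty
(169,65): row=0b10101001, col=0b1000001, row AND col = 0b1 = 1; 1 != 65 -> empty
(205,209): col outside [0, 205] -> not filled
(41,13): row=0b101001, col=0b1101, row AND col = 0b1001 = 9; 9 != 13 -> empty
(74,76): col outside [0, 74] -> not filled
(104,52): row=0b1101000, col=0b110100, row AND col = 0b100000 = 32; 32 != 52 -> empty
(75,1): row=0b1001011, col=0b1, row AND col = 0b1 = 1; 1 == 1 -> filled
(27,25): row=0b11011, col=0b11001, row AND col = 0b11001 = 25; 25 == 25 -> filled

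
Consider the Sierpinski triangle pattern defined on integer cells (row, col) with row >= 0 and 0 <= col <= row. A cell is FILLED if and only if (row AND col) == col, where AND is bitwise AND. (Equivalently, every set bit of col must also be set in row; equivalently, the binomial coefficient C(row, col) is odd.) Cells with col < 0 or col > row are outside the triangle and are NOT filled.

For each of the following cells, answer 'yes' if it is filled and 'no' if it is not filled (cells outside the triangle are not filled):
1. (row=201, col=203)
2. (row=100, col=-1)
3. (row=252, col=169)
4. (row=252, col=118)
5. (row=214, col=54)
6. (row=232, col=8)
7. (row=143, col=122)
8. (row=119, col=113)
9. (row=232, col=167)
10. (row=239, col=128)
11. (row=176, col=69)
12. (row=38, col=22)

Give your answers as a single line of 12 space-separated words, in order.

Answer: no no no no no yes no yes no yes no no

Derivation:
(201,203): col outside [0, 201] -> not filled
(100,-1): col outside [0, 100] -> not filled
(252,169): row=0b11111100, col=0b10101001, row AND col = 0b10101000 = 168; 168 != 169 -> empty
(252,118): row=0b11111100, col=0b1110110, row AND col = 0b1110100 = 116; 116 != 118 -> empty
(214,54): row=0b11010110, col=0b110110, row AND col = 0b10110 = 22; 22 != 54 -> empty
(232,8): row=0b11101000, col=0b1000, row AND col = 0b1000 = 8; 8 == 8 -> filled
(143,122): row=0b10001111, col=0b1111010, row AND col = 0b1010 = 10; 10 != 122 -> empty
(119,113): row=0b1110111, col=0b1110001, row AND col = 0b1110001 = 113; 113 == 113 -> filled
(232,167): row=0b11101000, col=0b10100111, row AND col = 0b10100000 = 160; 160 != 167 -> empty
(239,128): row=0b11101111, col=0b10000000, row AND col = 0b10000000 = 128; 128 == 128 -> filled
(176,69): row=0b10110000, col=0b1000101, row AND col = 0b0 = 0; 0 != 69 -> empty
(38,22): row=0b100110, col=0b10110, row AND col = 0b110 = 6; 6 != 22 -> empty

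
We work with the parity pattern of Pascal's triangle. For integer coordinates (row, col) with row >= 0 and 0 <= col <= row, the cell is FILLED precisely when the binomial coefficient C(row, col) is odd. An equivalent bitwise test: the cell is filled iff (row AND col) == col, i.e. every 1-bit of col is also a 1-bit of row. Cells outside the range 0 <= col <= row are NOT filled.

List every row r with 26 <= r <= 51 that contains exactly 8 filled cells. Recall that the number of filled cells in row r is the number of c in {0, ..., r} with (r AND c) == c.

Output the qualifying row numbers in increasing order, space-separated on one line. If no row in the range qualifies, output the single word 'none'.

Row r has 2^popcount(r) filled cells, so we need popcount(r) = log2(8) = 3.
Scan r = 26..51 and keep those with exactly 3 one-bits:
r=26=11010 popcount=3 -> KEEP
r=27=11011 popcount=4 -> skip
r=28=11100 popcount=3 -> KEEP
r=29=11101 popcount=4 -> skip
r=30=11110 popcount=4 -> skip
r=31=11111 popcount=5 -> skip
r=32=100000 popcount=1 -> skip
r=33=100001 popcount=2 -> skip
r=34=100010 popcount=2 -> skip
r=35=100011 popcount=3 -> KEEP
r=36=100100 popcount=2 -> skip
r=37=100101 popcount=3 -> KEEP
r=38=100110 popcount=3 -> KEEP
r=39=100111 popcount=4 -> skip
r=40=101000 popcount=2 -> skip
r=41=101001 popcount=3 -> KEEP
r=42=101010 popcount=3 -> KEEP
r=43=101011 popcount=4 -> skip
r=44=101100 popcount=3 -> KEEP
r=45=101101 popcount=4 -> skip
r=46=101110 popcount=4 -> skip
r=47=101111 popcount=5 -> skip
r=48=110000 popcount=2 -> skip
r=49=110001 popcount=3 -> KEEP
r=50=110010 popcount=3 -> KEEP
r=51=110011 popcount=4 -> skip
Kept rows: 26 28 35 37 38 41 42 44 49 50

Answer: 26 28 35 37 38 41 42 44 49 50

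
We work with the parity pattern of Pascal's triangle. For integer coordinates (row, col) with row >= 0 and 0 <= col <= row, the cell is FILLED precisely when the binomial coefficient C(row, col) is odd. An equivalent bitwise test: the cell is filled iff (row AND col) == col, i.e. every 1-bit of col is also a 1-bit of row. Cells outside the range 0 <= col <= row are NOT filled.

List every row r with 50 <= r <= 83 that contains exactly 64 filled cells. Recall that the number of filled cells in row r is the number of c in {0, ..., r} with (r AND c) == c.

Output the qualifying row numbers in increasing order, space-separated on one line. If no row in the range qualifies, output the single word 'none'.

Answer: 63

Derivation:
Row r has 2^popcount(r) filled cells, so we need popcount(r) = log2(64) = 6.
Scan r = 50..83 and keep those with exactly 6 one-bits:
r=50=110010 popcount=3 -> skip
r=51=110011 popcount=4 -> skip
r=52=110100 popcount=3 -> skip
r=53=110101 popcount=4 -> skip
r=54=110110 popcount=4 -> skip
r=55=110111 popcount=5 -> skip
r=56=111000 popcount=3 -> skip
r=57=111001 popcount=4 -> skip
r=58=111010 popcount=4 -> skip
r=59=111011 popcount=5 -> skip
r=60=111100 popcount=4 -> skip
r=61=111101 popcount=5 -> skip
r=62=111110 popcount=5 -> skip
r=63=111111 popcount=6 -> KEEP
r=64=1000000 popcount=1 -> skip
r=65=1000001 popcount=2 -> skip
r=66=1000010 popcount=2 -> skip
r=67=1000011 popcount=3 -> skip
r=68=1000100 popcount=2 -> skip
r=69=1000101 popcount=3 -> skip
r=70=1000110 popcount=3 -> skip
r=71=1000111 popcount=4 -> skip
r=72=1001000 popcount=2 -> skip
r=73=1001001 popcount=3 -> skip
r=74=1001010 popcount=3 -> skip
r=75=1001011 popcount=4 -> skip
r=76=1001100 popcount=3 -> skip
r=77=1001101 popcount=4 -> skip
r=78=1001110 popcount=4 -> skip
r=79=1001111 popcount=5 -> skip
r=80=1010000 popcount=2 -> skip
r=81=1010001 popcount=3 -> skip
r=82=1010010 popcount=3 -> skip
r=83=1010011 popcount=4 -> skip
Kept rows: 63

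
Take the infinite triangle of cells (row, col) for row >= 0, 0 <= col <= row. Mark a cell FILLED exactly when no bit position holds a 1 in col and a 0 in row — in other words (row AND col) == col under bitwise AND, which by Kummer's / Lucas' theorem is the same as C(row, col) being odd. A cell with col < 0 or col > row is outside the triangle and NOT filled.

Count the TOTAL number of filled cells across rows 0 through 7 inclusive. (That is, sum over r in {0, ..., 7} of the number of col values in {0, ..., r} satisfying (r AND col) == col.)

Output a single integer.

r0=0 pc0: +1 =1
r1=1 pc1: +2 =3
r2=10 pc1: +2 =5
r3=11 pc2: +4 =9
r4=100 pc1: +2 =11
r5=101 pc2: +4 =15
r6=110 pc2: +4 =19
r7=111 pc3: +8 =27

Answer: 27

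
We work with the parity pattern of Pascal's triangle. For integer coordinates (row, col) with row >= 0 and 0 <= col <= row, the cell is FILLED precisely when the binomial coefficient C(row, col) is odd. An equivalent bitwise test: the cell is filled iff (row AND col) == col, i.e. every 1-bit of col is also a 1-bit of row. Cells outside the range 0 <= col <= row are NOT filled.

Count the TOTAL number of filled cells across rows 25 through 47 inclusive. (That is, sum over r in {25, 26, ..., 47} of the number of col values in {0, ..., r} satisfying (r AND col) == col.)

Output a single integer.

r25=11001 pc3: +8 =8
r26=11010 pc3: +8 =16
r27=11011 pc4: +16 =32
r28=11100 pc3: +8 =40
r29=11101 pc4: +16 =56
r30=11110 pc4: +16 =72
r31=11111 pc5: +32 =104
r32=100000 pc1: +2 =106
r33=100001 pc2: +4 =110
r34=100010 pc2: +4 =114
r35=100011 pc3: +8 =122
r36=100100 pc2: +4 =126
r37=100101 pc3: +8 =134
r38=100110 pc3: +8 =142
r39=100111 pc4: +16 =158
r40=101000 pc2: +4 =162
r41=101001 pc3: +8 =170
r42=101010 pc3: +8 =178
r43=101011 pc4: +16 =194
r44=101100 pc3: +8 =202
r45=101101 pc4: +16 =218
r46=101110 pc4: +16 =234
r47=101111 pc5: +32 =266

Answer: 266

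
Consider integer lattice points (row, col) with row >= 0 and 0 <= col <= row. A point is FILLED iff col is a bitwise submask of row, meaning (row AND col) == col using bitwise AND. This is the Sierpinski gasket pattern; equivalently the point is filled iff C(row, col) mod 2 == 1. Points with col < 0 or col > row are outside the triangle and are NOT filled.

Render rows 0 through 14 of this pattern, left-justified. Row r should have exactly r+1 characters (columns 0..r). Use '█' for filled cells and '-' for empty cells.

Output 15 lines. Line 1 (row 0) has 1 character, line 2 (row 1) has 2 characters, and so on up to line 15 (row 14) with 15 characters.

r0=0: █
r1=1: ██
r2=10: █-█
r3=11: ████
r4=100: █---█
r5=101: ██--██
r6=110: █-█-█-█
r7=111: ████████
r8=1000: █-------█
r9=1001: ██------██
r10=1010: █-█-----█-█
r11=1011: ████----████
r12=1100: █---█---█---█
r13=1101: ██--██--██--██
r14=1110: █-█-█-█-█-█-█-█

Answer: █
██
█-█
████
█---█
██--██
█-█-█-█
████████
█-------█
██------██
█-█-----█-█
████----████
█---█---█---█
██--██--██--██
█-█-█-█-█-█-█-█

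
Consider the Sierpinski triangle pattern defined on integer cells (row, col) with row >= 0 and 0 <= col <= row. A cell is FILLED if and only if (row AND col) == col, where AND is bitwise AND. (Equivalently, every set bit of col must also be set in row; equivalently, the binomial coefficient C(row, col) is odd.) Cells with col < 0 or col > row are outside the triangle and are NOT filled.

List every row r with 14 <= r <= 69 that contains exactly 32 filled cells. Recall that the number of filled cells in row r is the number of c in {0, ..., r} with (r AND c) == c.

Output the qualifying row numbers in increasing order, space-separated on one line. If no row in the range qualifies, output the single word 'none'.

Answer: 31 47 55 59 61 62

Derivation:
Row r has 2^popcount(r) filled cells, so we need popcount(r) = log2(32) = 5.
Scan r = 14..69 and keep those with exactly 5 one-bits:
r=14=1110 popcount=3 -> skip
r=15=1111 popcount=4 -> skip
r=16=10000 popcount=1 -> skip
r=17=10001 popcount=2 -> skip
r=18=10010 popcount=2 -> skip
r=19=10011 popcount=3 -> skip
r=20=10100 popcount=2 -> skip
r=21=10101 popcount=3 -> skip
r=22=10110 popcount=3 -> skip
r=23=10111 popcount=4 -> skip
r=24=11000 popcount=2 -> skip
r=25=11001 popcount=3 -> skip
r=26=11010 popcount=3 -> skip
r=27=11011 popcount=4 -> skip
r=28=11100 popcount=3 -> skip
r=29=11101 popcount=4 -> skip
r=30=11110 popcount=4 -> skip
r=31=11111 popcount=5 -> KEEP
r=32=100000 popcount=1 -> skip
r=33=100001 popcount=2 -> skip
r=34=100010 popcount=2 -> skip
r=35=100011 popcount=3 -> skip
r=36=100100 popcount=2 -> skip
r=37=100101 popcount=3 -> skip
r=38=100110 popcount=3 -> skip
r=39=100111 popcount=4 -> skip
r=40=101000 popcount=2 -> skip
r=41=101001 popcount=3 -> skip
r=42=101010 popcount=3 -> skip
r=43=101011 popcount=4 -> skip
r=44=101100 popcount=3 -> skip
r=45=101101 popcount=4 -> skip
r=46=101110 popcount=4 -> skip
r=47=101111 popcount=5 -> KEEP
r=48=110000 popcount=2 -> skip
r=49=110001 popcount=3 -> skip
r=50=110010 popcount=3 -> skip
r=51=110011 popcount=4 -> skip
r=52=110100 popcount=3 -> skip
r=53=110101 popcount=4 -> skip
r=54=110110 popcount=4 -> skip
r=55=110111 popcount=5 -> KEEP
r=56=111000 popcount=3 -> skip
r=57=111001 popcount=4 -> skip
r=58=111010 popcount=4 -> skip
r=59=111011 popcount=5 -> KEEP
r=60=111100 popcount=4 -> skip
r=61=111101 popcount=5 -> KEEP
r=62=111110 popcount=5 -> KEEP
r=63=111111 popcount=6 -> skip
r=64=1000000 popcount=1 -> skip
r=65=1000001 popcount=2 -> skip
r=66=1000010 popcount=2 -> skip
r=67=1000011 popcount=3 -> skip
r=68=1000100 popcount=2 -> skip
r=69=1000101 popcount=3 -> skip
Kept rows: 31 47 55 59 61 62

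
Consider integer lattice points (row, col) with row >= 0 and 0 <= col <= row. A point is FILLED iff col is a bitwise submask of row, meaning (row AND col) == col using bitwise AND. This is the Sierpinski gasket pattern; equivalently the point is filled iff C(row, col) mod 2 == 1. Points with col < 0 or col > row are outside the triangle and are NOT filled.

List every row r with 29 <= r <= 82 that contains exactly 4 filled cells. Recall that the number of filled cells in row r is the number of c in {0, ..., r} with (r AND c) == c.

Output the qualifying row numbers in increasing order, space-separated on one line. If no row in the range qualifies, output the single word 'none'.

Answer: 33 34 36 40 48 65 66 68 72 80

Derivation:
Row r has 2^popcount(r) filled cells, so we need popcount(r) = log2(4) = 2.
Scan r = 29..82 and keep those with exactly 2 one-bits:
r=29=11101 popcount=4 -> skip
r=30=11110 popcount=4 -> skip
r=31=11111 popcount=5 -> skip
r=32=100000 popcount=1 -> skip
r=33=100001 popcount=2 -> KEEP
r=34=100010 popcount=2 -> KEEP
r=35=100011 popcount=3 -> skip
r=36=100100 popcount=2 -> KEEP
r=37=100101 popcount=3 -> skip
r=38=100110 popcount=3 -> skip
r=39=100111 popcount=4 -> skip
r=40=101000 popcount=2 -> KEEP
r=41=101001 popcount=3 -> skip
r=42=101010 popcount=3 -> skip
r=43=101011 popcount=4 -> skip
r=44=101100 popcount=3 -> skip
r=45=101101 popcount=4 -> skip
r=46=101110 popcount=4 -> skip
r=47=101111 popcount=5 -> skip
r=48=110000 popcount=2 -> KEEP
r=49=110001 popcount=3 -> skip
r=50=110010 popcount=3 -> skip
r=51=110011 popcount=4 -> skip
r=52=110100 popcount=3 -> skip
r=53=110101 popcount=4 -> skip
r=54=110110 popcount=4 -> skip
r=55=110111 popcount=5 -> skip
r=56=111000 popcount=3 -> skip
r=57=111001 popcount=4 -> skip
r=58=111010 popcount=4 -> skip
r=59=111011 popcount=5 -> skip
r=60=111100 popcount=4 -> skip
r=61=111101 popcount=5 -> skip
r=62=111110 popcount=5 -> skip
r=63=111111 popcount=6 -> skip
r=64=1000000 popcount=1 -> skip
r=65=1000001 popcount=2 -> KEEP
r=66=1000010 popcount=2 -> KEEP
r=67=1000011 popcount=3 -> skip
r=68=1000100 popcount=2 -> KEEP
r=69=1000101 popcount=3 -> skip
r=70=1000110 popcount=3 -> skip
r=71=1000111 popcount=4 -> skip
r=72=1001000 popcount=2 -> KEEP
r=73=1001001 popcount=3 -> skip
r=74=1001010 popcount=3 -> skip
r=75=1001011 popcount=4 -> skip
r=76=1001100 popcount=3 -> skip
r=77=1001101 popcount=4 -> skip
r=78=1001110 popcount=4 -> skip
r=79=1001111 popcount=5 -> skip
r=80=1010000 popcount=2 -> KEEP
r=81=1010001 popcount=3 -> skip
r=82=1010010 popcount=3 -> skip
Kept rows: 33 34 36 40 48 65 66 68 72 80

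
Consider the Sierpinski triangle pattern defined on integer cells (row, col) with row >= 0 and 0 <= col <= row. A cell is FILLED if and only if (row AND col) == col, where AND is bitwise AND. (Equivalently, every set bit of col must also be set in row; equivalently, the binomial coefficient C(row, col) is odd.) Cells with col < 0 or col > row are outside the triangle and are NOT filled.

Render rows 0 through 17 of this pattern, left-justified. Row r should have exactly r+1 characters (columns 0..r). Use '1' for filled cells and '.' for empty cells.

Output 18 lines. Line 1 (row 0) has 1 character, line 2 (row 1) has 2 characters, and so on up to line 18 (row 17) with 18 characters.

Answer: 1
11
1.1
1111
1...1
11..11
1.1.1.1
11111111
1.......1
11......11
1.1.....1.1
1111....1111
1...1...1...1
11..11..11..11
1.1.1.1.1.1.1.1
1111111111111111
1...............1
11..............11

Derivation:
r0=0: 1
r1=1: 11
r2=10: 1.1
r3=11: 1111
r4=100: 1...1
r5=101: 11..11
r6=110: 1.1.1.1
r7=111: 11111111
r8=1000: 1.......1
r9=1001: 11......11
r10=1010: 1.1.....1.1
r11=1011: 1111....1111
r12=1100: 1...1...1...1
r13=1101: 11..11..11..11
r14=1110: 1.1.1.1.1.1.1.1
r15=1111: 1111111111111111
r16=10000: 1...............1
r17=10001: 11..............11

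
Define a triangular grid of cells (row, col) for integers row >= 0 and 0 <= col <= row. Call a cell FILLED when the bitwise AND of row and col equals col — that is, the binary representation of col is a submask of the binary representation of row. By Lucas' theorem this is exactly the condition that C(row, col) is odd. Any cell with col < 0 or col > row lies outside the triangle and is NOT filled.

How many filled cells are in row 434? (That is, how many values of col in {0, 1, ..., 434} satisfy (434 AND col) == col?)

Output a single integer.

Answer: 32

Derivation:
434 in binary = 110110010
popcount(434) = number of 1-bits in 110110010 = 5
A col c satisfies (434 AND c) == c iff every set bit of c is also set in 434; each of the 5 set bits of 434 can independently be on or off in c.
count = 2^5 = 32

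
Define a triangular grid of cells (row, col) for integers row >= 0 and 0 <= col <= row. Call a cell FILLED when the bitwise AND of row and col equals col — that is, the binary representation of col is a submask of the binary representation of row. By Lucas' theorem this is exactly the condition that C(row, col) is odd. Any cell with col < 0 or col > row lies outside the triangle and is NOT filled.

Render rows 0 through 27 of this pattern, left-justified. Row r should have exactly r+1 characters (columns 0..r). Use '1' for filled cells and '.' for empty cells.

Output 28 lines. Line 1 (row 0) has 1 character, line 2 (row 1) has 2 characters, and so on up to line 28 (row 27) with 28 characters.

Answer: 1
11
1.1
1111
1...1
11..11
1.1.1.1
11111111
1.......1
11......11
1.1.....1.1
1111....1111
1...1...1...1
11..11..11..11
1.1.1.1.1.1.1.1
1111111111111111
1...............1
11..............11
1.1.............1.1
1111............1111
1...1...........1...1
11..11..........11..11
1.1.1.1.........1.1.1.1
11111111........11111111
1.......1.......1.......1
11......11......11......11
1.1.....1.1.....1.1.....1.1
1111....1111....1111....1111

Derivation:
r0=0: 1
r1=1: 11
r2=10: 1.1
r3=11: 1111
r4=100: 1...1
r5=101: 11..11
r6=110: 1.1.1.1
r7=111: 11111111
r8=1000: 1.......1
r9=1001: 11......11
r10=1010: 1.1.....1.1
r11=1011: 1111....1111
r12=1100: 1...1...1...1
r13=1101: 11..11..11..11
r14=1110: 1.1.1.1.1.1.1.1
r15=1111: 1111111111111111
r16=10000: 1...............1
r17=10001: 11..............11
r18=10010: 1.1.............1.1
r19=10011: 1111............1111
r20=10100: 1...1...........1...1
r21=10101: 11..11..........11..11
r22=10110: 1.1.1.1.........1.1.1.1
r23=10111: 11111111........11111111
r24=11000: 1.......1.......1.......1
r25=11001: 11......11......11......11
r26=11010: 1.1.....1.1.....1.1.....1.1
r27=11011: 1111....1111....1111....1111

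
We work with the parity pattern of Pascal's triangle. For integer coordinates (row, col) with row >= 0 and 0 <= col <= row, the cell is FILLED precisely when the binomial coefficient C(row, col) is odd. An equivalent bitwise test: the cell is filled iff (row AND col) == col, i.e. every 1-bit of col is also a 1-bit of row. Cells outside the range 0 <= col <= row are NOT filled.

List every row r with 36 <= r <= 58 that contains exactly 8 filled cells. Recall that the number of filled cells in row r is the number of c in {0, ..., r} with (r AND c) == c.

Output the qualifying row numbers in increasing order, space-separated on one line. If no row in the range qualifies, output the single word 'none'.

Answer: 37 38 41 42 44 49 50 52 56

Derivation:
Row r has 2^popcount(r) filled cells, so we need popcount(r) = log2(8) = 3.
Scan r = 36..58 and keep those with exactly 3 one-bits:
r=36=100100 popcount=2 -> skip
r=37=100101 popcount=3 -> KEEP
r=38=100110 popcount=3 -> KEEP
r=39=100111 popcount=4 -> skip
r=40=101000 popcount=2 -> skip
r=41=101001 popcount=3 -> KEEP
r=42=101010 popcount=3 -> KEEP
r=43=101011 popcount=4 -> skip
r=44=101100 popcount=3 -> KEEP
r=45=101101 popcount=4 -> skip
r=46=101110 popcount=4 -> skip
r=47=101111 popcount=5 -> skip
r=48=110000 popcount=2 -> skip
r=49=110001 popcount=3 -> KEEP
r=50=110010 popcount=3 -> KEEP
r=51=110011 popcount=4 -> skip
r=52=110100 popcount=3 -> KEEP
r=53=110101 popcount=4 -> skip
r=54=110110 popcount=4 -> skip
r=55=110111 popcount=5 -> skip
r=56=111000 popcount=3 -> KEEP
r=57=111001 popcount=4 -> skip
r=58=111010 popcount=4 -> skip
Kept rows: 37 38 41 42 44 49 50 52 56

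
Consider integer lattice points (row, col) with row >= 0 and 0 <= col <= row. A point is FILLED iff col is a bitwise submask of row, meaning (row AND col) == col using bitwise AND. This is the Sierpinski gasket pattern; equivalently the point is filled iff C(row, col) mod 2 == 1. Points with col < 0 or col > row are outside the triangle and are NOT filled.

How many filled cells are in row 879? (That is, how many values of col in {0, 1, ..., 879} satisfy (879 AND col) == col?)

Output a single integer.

879 in binary = 1101101111
popcount(879) = number of 1-bits in 1101101111 = 8
A col c satisfies (879 AND c) == c iff every set bit of c is also set in 879; each of the 8 set bits of 879 can independently be on or off in c.
count = 2^8 = 256

Answer: 256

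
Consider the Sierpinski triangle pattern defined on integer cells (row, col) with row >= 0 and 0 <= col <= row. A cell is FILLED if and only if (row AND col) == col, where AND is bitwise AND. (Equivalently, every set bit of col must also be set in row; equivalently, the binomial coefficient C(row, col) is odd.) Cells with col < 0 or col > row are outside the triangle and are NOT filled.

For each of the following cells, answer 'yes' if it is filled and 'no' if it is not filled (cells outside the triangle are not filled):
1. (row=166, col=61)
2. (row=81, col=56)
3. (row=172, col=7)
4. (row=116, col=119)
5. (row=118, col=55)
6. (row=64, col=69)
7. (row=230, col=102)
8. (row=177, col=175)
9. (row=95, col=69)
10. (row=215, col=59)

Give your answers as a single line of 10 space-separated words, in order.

(166,61): row=0b10100110, col=0b111101, row AND col = 0b100100 = 36; 36 != 61 -> empty
(81,56): row=0b1010001, col=0b111000, row AND col = 0b10000 = 16; 16 != 56 -> empty
(172,7): row=0b10101100, col=0b111, row AND col = 0b100 = 4; 4 != 7 -> empty
(116,119): col outside [0, 116] -> not filled
(118,55): row=0b1110110, col=0b110111, row AND col = 0b110110 = 54; 54 != 55 -> empty
(64,69): col outside [0, 64] -> not filled
(230,102): row=0b11100110, col=0b1100110, row AND col = 0b1100110 = 102; 102 == 102 -> filled
(177,175): row=0b10110001, col=0b10101111, row AND col = 0b10100001 = 161; 161 != 175 -> empty
(95,69): row=0b1011111, col=0b1000101, row AND col = 0b1000101 = 69; 69 == 69 -> filled
(215,59): row=0b11010111, col=0b111011, row AND col = 0b10011 = 19; 19 != 59 -> empty

Answer: no no no no no no yes no yes no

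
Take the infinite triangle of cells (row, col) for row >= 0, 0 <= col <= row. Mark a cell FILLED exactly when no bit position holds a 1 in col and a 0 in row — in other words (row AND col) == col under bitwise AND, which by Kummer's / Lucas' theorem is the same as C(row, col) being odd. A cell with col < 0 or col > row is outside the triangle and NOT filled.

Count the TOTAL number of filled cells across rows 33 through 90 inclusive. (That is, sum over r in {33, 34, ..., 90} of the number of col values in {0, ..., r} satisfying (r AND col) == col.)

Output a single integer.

r33=100001 pc2: +4 =4
r34=100010 pc2: +4 =8
r35=100011 pc3: +8 =16
r36=100100 pc2: +4 =20
r37=100101 pc3: +8 =28
r38=100110 pc3: +8 =36
r39=100111 pc4: +16 =52
r40=101000 pc2: +4 =56
r41=101001 pc3: +8 =64
r42=101010 pc3: +8 =72
r43=101011 pc4: +16 =88
r44=101100 pc3: +8 =96
r45=101101 pc4: +16 =112
r46=101110 pc4: +16 =128
r47=101111 pc5: +32 =160
r48=110000 pc2: +4 =164
r49=110001 pc3: +8 =172
r50=110010 pc3: +8 =180
r51=110011 pc4: +16 =196
r52=110100 pc3: +8 =204
r53=110101 pc4: +16 =220
r54=110110 pc4: +16 =236
r55=110111 pc5: +32 =268
r56=111000 pc3: +8 =276
r57=111001 pc4: +16 =292
r58=111010 pc4: +16 =308
r59=111011 pc5: +32 =340
r60=111100 pc4: +16 =356
r61=111101 pc5: +32 =388
r62=111110 pc5: +32 =420
r63=111111 pc6: +64 =484
r64=1000000 pc1: +2 =486
r65=1000001 pc2: +4 =490
r66=1000010 pc2: +4 =494
r67=1000011 pc3: +8 =502
r68=1000100 pc2: +4 =506
r69=1000101 pc3: +8 =514
r70=1000110 pc3: +8 =522
r71=1000111 pc4: +16 =538
r72=1001000 pc2: +4 =542
r73=1001001 pc3: +8 =550
r74=1001010 pc3: +8 =558
r75=1001011 pc4: +16 =574
r76=1001100 pc3: +8 =582
r77=1001101 pc4: +16 =598
r78=1001110 pc4: +16 =614
r79=1001111 pc5: +32 =646
r80=1010000 pc2: +4 =650
r81=1010001 pc3: +8 =658
r82=1010010 pc3: +8 =666
r83=1010011 pc4: +16 =682
r84=1010100 pc3: +8 =690
r85=1010101 pc4: +16 =706
r86=1010110 pc4: +16 =722
r87=1010111 pc5: +32 =754
r88=1011000 pc3: +8 =762
r89=1011001 pc4: +16 =778
r90=1011010 pc4: +16 =794

Answer: 794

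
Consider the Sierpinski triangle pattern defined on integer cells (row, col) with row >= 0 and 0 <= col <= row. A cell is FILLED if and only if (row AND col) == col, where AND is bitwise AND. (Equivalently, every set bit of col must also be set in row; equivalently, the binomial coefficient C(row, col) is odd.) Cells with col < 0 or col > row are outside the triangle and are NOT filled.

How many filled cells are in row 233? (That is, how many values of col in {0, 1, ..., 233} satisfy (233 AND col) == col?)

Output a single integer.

233 in binary = 11101001
popcount(233) = number of 1-bits in 11101001 = 5
A col c satisfies (233 AND c) == c iff every set bit of c is also set in 233; each of the 5 set bits of 233 can independently be on or off in c.
count = 2^5 = 32

Answer: 32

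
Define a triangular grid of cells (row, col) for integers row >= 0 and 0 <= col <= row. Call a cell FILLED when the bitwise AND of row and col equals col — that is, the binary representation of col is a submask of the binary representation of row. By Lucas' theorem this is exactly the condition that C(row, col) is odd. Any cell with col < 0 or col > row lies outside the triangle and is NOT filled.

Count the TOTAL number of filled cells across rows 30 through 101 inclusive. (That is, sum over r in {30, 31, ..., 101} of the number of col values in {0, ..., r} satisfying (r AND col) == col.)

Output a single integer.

r30=11110 pc4: +16 =16
r31=11111 pc5: +32 =48
r32=100000 pc1: +2 =50
r33=100001 pc2: +4 =54
r34=100010 pc2: +4 =58
r35=100011 pc3: +8 =66
r36=100100 pc2: +4 =70
r37=100101 pc3: +8 =78
r38=100110 pc3: +8 =86
r39=100111 pc4: +16 =102
r40=101000 pc2: +4 =106
r41=101001 pc3: +8 =114
r42=101010 pc3: +8 =122
r43=101011 pc4: +16 =138
r44=101100 pc3: +8 =146
r45=101101 pc4: +16 =162
r46=101110 pc4: +16 =178
r47=101111 pc5: +32 =210
r48=110000 pc2: +4 =214
r49=110001 pc3: +8 =222
r50=110010 pc3: +8 =230
r51=110011 pc4: +16 =246
r52=110100 pc3: +8 =254
r53=110101 pc4: +16 =270
r54=110110 pc4: +16 =286
r55=110111 pc5: +32 =318
r56=111000 pc3: +8 =326
r57=111001 pc4: +16 =342
r58=111010 pc4: +16 =358
r59=111011 pc5: +32 =390
r60=111100 pc4: +16 =406
r61=111101 pc5: +32 =438
r62=111110 pc5: +32 =470
r63=111111 pc6: +64 =534
r64=1000000 pc1: +2 =536
r65=1000001 pc2: +4 =540
r66=1000010 pc2: +4 =544
r67=1000011 pc3: +8 =552
r68=1000100 pc2: +4 =556
r69=1000101 pc3: +8 =564
r70=1000110 pc3: +8 =572
r71=1000111 pc4: +16 =588
r72=1001000 pc2: +4 =592
r73=1001001 pc3: +8 =600
r74=1001010 pc3: +8 =608
r75=1001011 pc4: +16 =624
r76=1001100 pc3: +8 =632
r77=1001101 pc4: +16 =648
r78=1001110 pc4: +16 =664
r79=1001111 pc5: +32 =696
r80=1010000 pc2: +4 =700
r81=1010001 pc3: +8 =708
r82=1010010 pc3: +8 =716
r83=1010011 pc4: +16 =732
r84=1010100 pc3: +8 =740
r85=1010101 pc4: +16 =756
r86=1010110 pc4: +16 =772
r87=1010111 pc5: +32 =804
r88=1011000 pc3: +8 =812
r89=1011001 pc4: +16 =828
r90=1011010 pc4: +16 =844
r91=1011011 pc5: +32 =876
r92=1011100 pc4: +16 =892
r93=1011101 pc5: +32 =924
r94=1011110 pc5: +32 =956
r95=1011111 pc6: +64 =1020
r96=1100000 pc2: +4 =1024
r97=1100001 pc3: +8 =1032
r98=1100010 pc3: +8 =1040
r99=1100011 pc4: +16 =1056
r100=1100100 pc3: +8 =1064
r101=1100101 pc4: +16 =1080

Answer: 1080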